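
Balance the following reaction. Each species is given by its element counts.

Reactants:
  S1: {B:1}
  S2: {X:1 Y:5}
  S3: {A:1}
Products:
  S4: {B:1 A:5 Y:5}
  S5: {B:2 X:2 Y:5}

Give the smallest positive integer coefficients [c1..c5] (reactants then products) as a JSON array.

Coefficients: [3, 2, 5, 1, 1]

B: 3·1+2·0+5·0 = 3 | 1·1+1·2 = 3
A: 3·0+2·0+5·1 = 5 | 1·5+1·0 = 5
X: 3·0+2·1+5·0 = 2 | 1·0+1·2 = 2
Y: 3·0+2·5+5·0 = 10 | 1·5+1·5 = 10
gcd(3,2,5,1,1) = 1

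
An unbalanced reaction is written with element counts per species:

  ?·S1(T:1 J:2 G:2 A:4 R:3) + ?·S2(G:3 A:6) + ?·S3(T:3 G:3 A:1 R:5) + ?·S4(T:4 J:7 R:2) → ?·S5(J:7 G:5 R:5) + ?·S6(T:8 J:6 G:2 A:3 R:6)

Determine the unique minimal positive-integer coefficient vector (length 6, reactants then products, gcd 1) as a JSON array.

Coefficients: [1, 1, 5, 6, 2, 5]

T: 1·1+1·0+5·3+6·4 = 40 | 2·0+5·8 = 40
J: 1·2+1·0+5·0+6·7 = 44 | 2·7+5·6 = 44
G: 1·2+1·3+5·3+6·0 = 20 | 2·5+5·2 = 20
A: 1·4+1·6+5·1+6·0 = 15 | 2·0+5·3 = 15
R: 1·3+1·0+5·5+6·2 = 40 | 2·5+5·6 = 40
gcd(1,1,5,6,2,5) = 1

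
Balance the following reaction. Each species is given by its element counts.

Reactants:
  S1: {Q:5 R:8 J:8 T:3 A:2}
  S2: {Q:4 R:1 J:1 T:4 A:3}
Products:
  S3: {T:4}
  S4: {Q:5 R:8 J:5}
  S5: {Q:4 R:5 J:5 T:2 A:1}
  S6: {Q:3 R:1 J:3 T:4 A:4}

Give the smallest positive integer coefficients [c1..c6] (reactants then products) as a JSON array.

Q: 6·5+5·4 = 50 | 2·0+4·5+3·4+6·3 = 50
R: 6·8+5·1 = 53 | 2·0+4·8+3·5+6·1 = 53
J: 6·8+5·1 = 53 | 2·0+4·5+3·5+6·3 = 53
T: 6·3+5·4 = 38 | 2·4+4·0+3·2+6·4 = 38
A: 6·2+5·3 = 27 | 2·0+4·0+3·1+6·4 = 27
gcd(6,5,2,4,3,6) = 1

Coefficients: [6, 5, 2, 4, 3, 6]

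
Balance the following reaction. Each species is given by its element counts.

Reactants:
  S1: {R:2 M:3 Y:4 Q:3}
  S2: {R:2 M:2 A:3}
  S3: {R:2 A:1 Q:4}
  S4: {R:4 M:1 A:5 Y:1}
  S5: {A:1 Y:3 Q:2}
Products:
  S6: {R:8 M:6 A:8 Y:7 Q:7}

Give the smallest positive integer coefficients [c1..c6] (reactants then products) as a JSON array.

Coefficients: [5, 6, 3, 3, 4, 5]

R: 5·2+6·2+3·2+3·4+4·0 = 40 | 5·8 = 40
M: 5·3+6·2+3·0+3·1+4·0 = 30 | 5·6 = 30
A: 5·0+6·3+3·1+3·5+4·1 = 40 | 5·8 = 40
Y: 5·4+6·0+3·0+3·1+4·3 = 35 | 5·7 = 35
Q: 5·3+6·0+3·4+3·0+4·2 = 35 | 5·7 = 35
gcd(5,6,3,3,4,5) = 1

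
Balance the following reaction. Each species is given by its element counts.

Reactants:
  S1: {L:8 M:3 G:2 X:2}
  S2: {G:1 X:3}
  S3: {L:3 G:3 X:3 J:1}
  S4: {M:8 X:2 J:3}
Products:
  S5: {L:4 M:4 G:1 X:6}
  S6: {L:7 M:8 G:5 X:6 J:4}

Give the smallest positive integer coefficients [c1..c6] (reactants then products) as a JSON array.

Coefficients: [4, 5, 5, 5, 3, 5]

L: 4·8+5·0+5·3+5·0 = 47 | 3·4+5·7 = 47
M: 4·3+5·0+5·0+5·8 = 52 | 3·4+5·8 = 52
G: 4·2+5·1+5·3+5·0 = 28 | 3·1+5·5 = 28
X: 4·2+5·3+5·3+5·2 = 48 | 3·6+5·6 = 48
J: 4·0+5·0+5·1+5·3 = 20 | 3·0+5·4 = 20
gcd(4,5,5,5,3,5) = 1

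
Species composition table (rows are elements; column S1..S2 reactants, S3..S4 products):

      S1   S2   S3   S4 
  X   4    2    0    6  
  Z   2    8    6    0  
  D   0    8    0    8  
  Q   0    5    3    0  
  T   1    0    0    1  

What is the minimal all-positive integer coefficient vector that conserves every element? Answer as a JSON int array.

X: 3·4+3·2 = 18 | 5·0+3·6 = 18
Z: 3·2+3·8 = 30 | 5·6+3·0 = 30
D: 3·0+3·8 = 24 | 5·0+3·8 = 24
Q: 3·0+3·5 = 15 | 5·3+3·0 = 15
T: 3·1+3·0 = 3 | 5·0+3·1 = 3
gcd(3,3,5,3) = 1

Coefficients: [3, 3, 5, 3]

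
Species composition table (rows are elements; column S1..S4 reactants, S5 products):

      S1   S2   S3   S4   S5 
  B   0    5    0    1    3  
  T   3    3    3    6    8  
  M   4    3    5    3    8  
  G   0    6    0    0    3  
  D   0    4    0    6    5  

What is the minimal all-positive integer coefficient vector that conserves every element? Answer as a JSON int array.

Coefficients: [5, 3, 2, 3, 6]

B: 5·0+3·5+2·0+3·1 = 18 | 6·3 = 18
T: 5·3+3·3+2·3+3·6 = 48 | 6·8 = 48
M: 5·4+3·3+2·5+3·3 = 48 | 6·8 = 48
G: 5·0+3·6+2·0+3·0 = 18 | 6·3 = 18
D: 5·0+3·4+2·0+3·6 = 30 | 6·5 = 30
gcd(5,3,2,3,6) = 1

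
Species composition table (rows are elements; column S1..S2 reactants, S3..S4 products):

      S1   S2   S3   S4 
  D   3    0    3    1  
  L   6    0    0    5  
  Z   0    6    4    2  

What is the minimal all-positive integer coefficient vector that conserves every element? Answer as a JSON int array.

D: 5·3+4·0 = 15 | 3·3+6·1 = 15
L: 5·6+4·0 = 30 | 3·0+6·5 = 30
Z: 5·0+4·6 = 24 | 3·4+6·2 = 24
gcd(5,4,3,6) = 1

Coefficients: [5, 4, 3, 6]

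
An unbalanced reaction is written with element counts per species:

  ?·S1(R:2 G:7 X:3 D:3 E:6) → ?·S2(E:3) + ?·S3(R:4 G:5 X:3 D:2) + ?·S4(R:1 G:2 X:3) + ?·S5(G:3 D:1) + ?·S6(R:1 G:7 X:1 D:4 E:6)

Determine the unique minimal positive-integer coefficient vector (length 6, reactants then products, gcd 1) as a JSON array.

Coefficients: [5, 4, 1, 3, 1, 3]

R: 5·2 = 10 | 4·0+1·4+3·1+1·0+3·1 = 10
G: 5·7 = 35 | 4·0+1·5+3·2+1·3+3·7 = 35
X: 5·3 = 15 | 4·0+1·3+3·3+1·0+3·1 = 15
D: 5·3 = 15 | 4·0+1·2+3·0+1·1+3·4 = 15
E: 5·6 = 30 | 4·3+1·0+3·0+1·0+3·6 = 30
gcd(5,4,1,3,1,3) = 1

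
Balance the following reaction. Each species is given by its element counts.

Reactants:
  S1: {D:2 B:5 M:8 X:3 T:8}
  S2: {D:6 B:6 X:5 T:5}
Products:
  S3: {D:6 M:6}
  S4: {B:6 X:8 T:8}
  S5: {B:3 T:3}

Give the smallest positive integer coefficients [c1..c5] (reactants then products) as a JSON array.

D: 3·2+3·6 = 24 | 4·6+3·0+5·0 = 24
B: 3·5+3·6 = 33 | 4·0+3·6+5·3 = 33
M: 3·8+3·0 = 24 | 4·6+3·0+5·0 = 24
X: 3·3+3·5 = 24 | 4·0+3·8+5·0 = 24
T: 3·8+3·5 = 39 | 4·0+3·8+5·3 = 39
gcd(3,3,4,3,5) = 1

Coefficients: [3, 3, 4, 3, 5]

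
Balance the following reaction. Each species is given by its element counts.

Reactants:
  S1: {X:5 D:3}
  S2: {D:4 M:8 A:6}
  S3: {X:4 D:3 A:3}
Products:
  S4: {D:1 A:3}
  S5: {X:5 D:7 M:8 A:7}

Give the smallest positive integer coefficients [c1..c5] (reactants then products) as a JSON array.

Coefficients: [2, 6, 5, 3, 6]

X: 2·5+6·0+5·4 = 30 | 3·0+6·5 = 30
D: 2·3+6·4+5·3 = 45 | 3·1+6·7 = 45
M: 2·0+6·8+5·0 = 48 | 3·0+6·8 = 48
A: 2·0+6·6+5·3 = 51 | 3·3+6·7 = 51
gcd(2,6,5,3,6) = 1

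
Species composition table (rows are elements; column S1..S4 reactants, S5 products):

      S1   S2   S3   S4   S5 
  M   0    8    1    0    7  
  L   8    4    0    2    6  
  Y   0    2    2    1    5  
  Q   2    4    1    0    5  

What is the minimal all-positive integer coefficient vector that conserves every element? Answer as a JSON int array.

Coefficients: [1, 2, 5, 1, 3]

M: 1·0+2·8+5·1+1·0 = 21 | 3·7 = 21
L: 1·8+2·4+5·0+1·2 = 18 | 3·6 = 18
Y: 1·0+2·2+5·2+1·1 = 15 | 3·5 = 15
Q: 1·2+2·4+5·1+1·0 = 15 | 3·5 = 15
gcd(1,2,5,1,3) = 1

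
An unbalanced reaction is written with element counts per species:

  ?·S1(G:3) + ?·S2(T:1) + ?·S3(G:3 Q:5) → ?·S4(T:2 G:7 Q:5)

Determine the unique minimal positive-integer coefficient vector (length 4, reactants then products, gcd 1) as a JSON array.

Coefficients: [4, 6, 3, 3]

T: 4·0+6·1+3·0 = 6 | 3·2 = 6
G: 4·3+6·0+3·3 = 21 | 3·7 = 21
Q: 4·0+6·0+3·5 = 15 | 3·5 = 15
gcd(4,6,3,3) = 1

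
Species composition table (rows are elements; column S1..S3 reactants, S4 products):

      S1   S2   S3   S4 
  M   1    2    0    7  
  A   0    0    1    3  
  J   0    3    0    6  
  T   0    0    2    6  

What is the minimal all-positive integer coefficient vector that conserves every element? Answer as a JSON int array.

M: 3·1+2·2+3·0 = 7 | 1·7 = 7
A: 3·0+2·0+3·1 = 3 | 1·3 = 3
J: 3·0+2·3+3·0 = 6 | 1·6 = 6
T: 3·0+2·0+3·2 = 6 | 1·6 = 6
gcd(3,2,3,1) = 1

Coefficients: [3, 2, 3, 1]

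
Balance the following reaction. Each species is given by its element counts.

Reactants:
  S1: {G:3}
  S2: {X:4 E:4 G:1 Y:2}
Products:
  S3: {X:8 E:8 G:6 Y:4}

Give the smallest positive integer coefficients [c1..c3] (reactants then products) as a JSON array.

X: 4·0+6·4 = 24 | 3·8 = 24
E: 4·0+6·4 = 24 | 3·8 = 24
G: 4·3+6·1 = 18 | 3·6 = 18
Y: 4·0+6·2 = 12 | 3·4 = 12
gcd(4,6,3) = 1

Coefficients: [4, 6, 3]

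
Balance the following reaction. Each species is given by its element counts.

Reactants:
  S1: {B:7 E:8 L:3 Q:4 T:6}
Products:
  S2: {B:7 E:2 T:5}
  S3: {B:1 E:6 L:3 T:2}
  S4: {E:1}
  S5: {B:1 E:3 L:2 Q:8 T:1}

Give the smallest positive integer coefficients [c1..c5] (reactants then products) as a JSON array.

B: 6·7 = 42 | 5·7+4·1+5·0+3·1 = 42
E: 6·8 = 48 | 5·2+4·6+5·1+3·3 = 48
L: 6·3 = 18 | 5·0+4·3+5·0+3·2 = 18
Q: 6·4 = 24 | 5·0+4·0+5·0+3·8 = 24
T: 6·6 = 36 | 5·5+4·2+5·0+3·1 = 36
gcd(6,5,4,5,3) = 1

Coefficients: [6, 5, 4, 5, 3]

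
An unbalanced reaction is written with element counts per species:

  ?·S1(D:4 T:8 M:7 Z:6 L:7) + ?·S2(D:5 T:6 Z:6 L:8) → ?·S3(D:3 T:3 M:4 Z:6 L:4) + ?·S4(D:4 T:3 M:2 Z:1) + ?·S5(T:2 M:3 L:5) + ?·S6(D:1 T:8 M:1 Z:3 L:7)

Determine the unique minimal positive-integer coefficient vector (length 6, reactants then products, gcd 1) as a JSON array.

Coefficients: [5, 2, 5, 3, 2, 3]

D: 5·4+2·5 = 30 | 5·3+3·4+2·0+3·1 = 30
T: 5·8+2·6 = 52 | 5·3+3·3+2·2+3·8 = 52
M: 5·7+2·0 = 35 | 5·4+3·2+2·3+3·1 = 35
Z: 5·6+2·6 = 42 | 5·6+3·1+2·0+3·3 = 42
L: 5·7+2·8 = 51 | 5·4+3·0+2·5+3·7 = 51
gcd(5,2,5,3,2,3) = 1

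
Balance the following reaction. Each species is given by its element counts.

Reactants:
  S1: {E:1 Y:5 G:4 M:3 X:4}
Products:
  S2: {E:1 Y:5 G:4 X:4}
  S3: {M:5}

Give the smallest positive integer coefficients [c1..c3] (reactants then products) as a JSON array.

E: 5·1 = 5 | 5·1+3·0 = 5
Y: 5·5 = 25 | 5·5+3·0 = 25
G: 5·4 = 20 | 5·4+3·0 = 20
M: 5·3 = 15 | 5·0+3·5 = 15
X: 5·4 = 20 | 5·4+3·0 = 20
gcd(5,5,3) = 1

Coefficients: [5, 5, 3]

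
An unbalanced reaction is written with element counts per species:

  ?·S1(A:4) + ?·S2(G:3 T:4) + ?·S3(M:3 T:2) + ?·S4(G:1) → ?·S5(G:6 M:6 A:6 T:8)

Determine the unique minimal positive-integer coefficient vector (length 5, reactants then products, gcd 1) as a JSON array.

Coefficients: [3, 2, 4, 6, 2]

G: 3·0+2·3+4·0+6·1 = 12 | 2·6 = 12
M: 3·0+2·0+4·3+6·0 = 12 | 2·6 = 12
A: 3·4+2·0+4·0+6·0 = 12 | 2·6 = 12
T: 3·0+2·4+4·2+6·0 = 16 | 2·8 = 16
gcd(3,2,4,6,2) = 1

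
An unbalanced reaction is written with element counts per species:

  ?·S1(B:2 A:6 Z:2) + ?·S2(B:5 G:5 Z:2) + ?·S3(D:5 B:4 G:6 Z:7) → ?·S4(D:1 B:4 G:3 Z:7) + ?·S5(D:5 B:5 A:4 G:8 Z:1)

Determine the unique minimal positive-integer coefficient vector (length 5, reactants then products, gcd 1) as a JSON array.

Coefficients: [2, 3, 4, 5, 3]

D: 2·0+3·0+4·5 = 20 | 5·1+3·5 = 20
B: 2·2+3·5+4·4 = 35 | 5·4+3·5 = 35
A: 2·6+3·0+4·0 = 12 | 5·0+3·4 = 12
G: 2·0+3·5+4·6 = 39 | 5·3+3·8 = 39
Z: 2·2+3·2+4·7 = 38 | 5·7+3·1 = 38
gcd(2,3,4,5,3) = 1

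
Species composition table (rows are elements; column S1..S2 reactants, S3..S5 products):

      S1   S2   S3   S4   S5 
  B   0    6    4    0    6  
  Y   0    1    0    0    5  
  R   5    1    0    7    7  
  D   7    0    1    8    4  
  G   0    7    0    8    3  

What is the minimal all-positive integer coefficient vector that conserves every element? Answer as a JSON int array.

B: 6·0+5·6 = 30 | 6·4+4·0+1·6 = 30
Y: 6·0+5·1 = 5 | 6·0+4·0+1·5 = 5
R: 6·5+5·1 = 35 | 6·0+4·7+1·7 = 35
D: 6·7+5·0 = 42 | 6·1+4·8+1·4 = 42
G: 6·0+5·7 = 35 | 6·0+4·8+1·3 = 35
gcd(6,5,6,4,1) = 1

Coefficients: [6, 5, 6, 4, 1]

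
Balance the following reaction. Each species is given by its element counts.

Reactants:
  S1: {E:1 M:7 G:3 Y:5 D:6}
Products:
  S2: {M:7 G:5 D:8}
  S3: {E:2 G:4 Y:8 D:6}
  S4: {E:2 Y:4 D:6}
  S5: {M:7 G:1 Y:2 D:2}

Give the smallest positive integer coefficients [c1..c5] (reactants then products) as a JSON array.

Coefficients: [6, 1, 2, 1, 5]

E: 6·1 = 6 | 1·0+2·2+1·2+5·0 = 6
M: 6·7 = 42 | 1·7+2·0+1·0+5·7 = 42
G: 6·3 = 18 | 1·5+2·4+1·0+5·1 = 18
Y: 6·5 = 30 | 1·0+2·8+1·4+5·2 = 30
D: 6·6 = 36 | 1·8+2·6+1·6+5·2 = 36
gcd(6,1,2,1,5) = 1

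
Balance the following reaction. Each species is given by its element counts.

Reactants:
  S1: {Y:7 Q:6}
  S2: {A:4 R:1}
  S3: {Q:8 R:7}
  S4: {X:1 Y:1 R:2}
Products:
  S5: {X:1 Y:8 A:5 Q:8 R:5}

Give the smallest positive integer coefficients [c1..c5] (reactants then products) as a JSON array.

Coefficients: [4, 5, 1, 4, 4]

X: 4·0+5·0+1·0+4·1 = 4 | 4·1 = 4
Y: 4·7+5·0+1·0+4·1 = 32 | 4·8 = 32
A: 4·0+5·4+1·0+4·0 = 20 | 4·5 = 20
Q: 4·6+5·0+1·8+4·0 = 32 | 4·8 = 32
R: 4·0+5·1+1·7+4·2 = 20 | 4·5 = 20
gcd(4,5,1,4,4) = 1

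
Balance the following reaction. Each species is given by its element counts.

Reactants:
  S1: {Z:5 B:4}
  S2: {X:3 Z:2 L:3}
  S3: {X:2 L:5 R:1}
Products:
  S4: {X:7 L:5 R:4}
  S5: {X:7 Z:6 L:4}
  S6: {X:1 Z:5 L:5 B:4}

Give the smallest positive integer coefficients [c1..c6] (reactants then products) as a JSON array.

Coefficients: [5, 6, 4, 1, 2, 5]

X: 5·0+6·3+4·2 = 26 | 1·7+2·7+5·1 = 26
Z: 5·5+6·2+4·0 = 37 | 1·0+2·6+5·5 = 37
L: 5·0+6·3+4·5 = 38 | 1·5+2·4+5·5 = 38
R: 5·0+6·0+4·1 = 4 | 1·4+2·0+5·0 = 4
B: 5·4+6·0+4·0 = 20 | 1·0+2·0+5·4 = 20
gcd(5,6,4,1,2,5) = 1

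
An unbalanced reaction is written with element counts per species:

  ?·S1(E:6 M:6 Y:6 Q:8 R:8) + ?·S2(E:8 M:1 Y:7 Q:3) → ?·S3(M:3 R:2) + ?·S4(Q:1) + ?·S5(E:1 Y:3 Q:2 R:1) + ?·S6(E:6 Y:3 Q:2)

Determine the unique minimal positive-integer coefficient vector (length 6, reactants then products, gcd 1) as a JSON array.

E: 2·6+3·8 = 36 | 5·0+3·0+6·1+5·6 = 36
M: 2·6+3·1 = 15 | 5·3+3·0+6·0+5·0 = 15
Y: 2·6+3·7 = 33 | 5·0+3·0+6·3+5·3 = 33
Q: 2·8+3·3 = 25 | 5·0+3·1+6·2+5·2 = 25
R: 2·8+3·0 = 16 | 5·2+3·0+6·1+5·0 = 16
gcd(2,3,5,3,6,5) = 1

Coefficients: [2, 3, 5, 3, 6, 5]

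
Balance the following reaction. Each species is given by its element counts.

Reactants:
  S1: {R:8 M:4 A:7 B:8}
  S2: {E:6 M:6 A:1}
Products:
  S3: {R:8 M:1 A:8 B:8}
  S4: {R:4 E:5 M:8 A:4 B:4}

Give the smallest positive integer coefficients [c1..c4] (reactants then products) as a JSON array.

Coefficients: [5, 5, 2, 6]

R: 5·8+5·0 = 40 | 2·8+6·4 = 40
E: 5·0+5·6 = 30 | 2·0+6·5 = 30
M: 5·4+5·6 = 50 | 2·1+6·8 = 50
A: 5·7+5·1 = 40 | 2·8+6·4 = 40
B: 5·8+5·0 = 40 | 2·8+6·4 = 40
gcd(5,5,2,6) = 1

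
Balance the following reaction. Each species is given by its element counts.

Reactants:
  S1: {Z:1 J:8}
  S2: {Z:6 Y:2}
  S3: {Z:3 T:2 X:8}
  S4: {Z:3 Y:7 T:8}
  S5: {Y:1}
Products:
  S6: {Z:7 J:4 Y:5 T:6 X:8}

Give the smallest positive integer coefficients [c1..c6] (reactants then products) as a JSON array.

Z: 3·1+2·6+6·3+3·3+5·0 = 42 | 6·7 = 42
J: 3·8+2·0+6·0+3·0+5·0 = 24 | 6·4 = 24
Y: 3·0+2·2+6·0+3·7+5·1 = 30 | 6·5 = 30
T: 3·0+2·0+6·2+3·8+5·0 = 36 | 6·6 = 36
X: 3·0+2·0+6·8+3·0+5·0 = 48 | 6·8 = 48
gcd(3,2,6,3,5,6) = 1

Coefficients: [3, 2, 6, 3, 5, 6]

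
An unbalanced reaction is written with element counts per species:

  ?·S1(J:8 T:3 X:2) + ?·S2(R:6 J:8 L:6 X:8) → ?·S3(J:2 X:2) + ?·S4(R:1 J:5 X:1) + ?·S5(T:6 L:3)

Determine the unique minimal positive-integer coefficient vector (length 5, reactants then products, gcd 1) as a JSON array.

Coefficients: [4, 1, 5, 6, 2]

R: 4·0+1·6 = 6 | 5·0+6·1+2·0 = 6
J: 4·8+1·8 = 40 | 5·2+6·5+2·0 = 40
T: 4·3+1·0 = 12 | 5·0+6·0+2·6 = 12
L: 4·0+1·6 = 6 | 5·0+6·0+2·3 = 6
X: 4·2+1·8 = 16 | 5·2+6·1+2·0 = 16
gcd(4,1,5,6,2) = 1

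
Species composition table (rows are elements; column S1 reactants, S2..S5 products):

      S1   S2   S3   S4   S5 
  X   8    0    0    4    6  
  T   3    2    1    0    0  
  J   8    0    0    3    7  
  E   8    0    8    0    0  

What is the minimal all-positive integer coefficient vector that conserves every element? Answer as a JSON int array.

Coefficients: [5, 5, 5, 4, 4]

X: 5·8 = 40 | 5·0+5·0+4·4+4·6 = 40
T: 5·3 = 15 | 5·2+5·1+4·0+4·0 = 15
J: 5·8 = 40 | 5·0+5·0+4·3+4·7 = 40
E: 5·8 = 40 | 5·0+5·8+4·0+4·0 = 40
gcd(5,5,5,4,4) = 1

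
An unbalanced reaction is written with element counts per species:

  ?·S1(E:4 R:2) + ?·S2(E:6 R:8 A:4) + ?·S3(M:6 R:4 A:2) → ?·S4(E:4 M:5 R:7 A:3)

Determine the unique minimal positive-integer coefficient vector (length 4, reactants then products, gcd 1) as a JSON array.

E: 3·4+2·6+5·0 = 24 | 6·4 = 24
M: 3·0+2·0+5·6 = 30 | 6·5 = 30
R: 3·2+2·8+5·4 = 42 | 6·7 = 42
A: 3·0+2·4+5·2 = 18 | 6·3 = 18
gcd(3,2,5,6) = 1

Coefficients: [3, 2, 5, 6]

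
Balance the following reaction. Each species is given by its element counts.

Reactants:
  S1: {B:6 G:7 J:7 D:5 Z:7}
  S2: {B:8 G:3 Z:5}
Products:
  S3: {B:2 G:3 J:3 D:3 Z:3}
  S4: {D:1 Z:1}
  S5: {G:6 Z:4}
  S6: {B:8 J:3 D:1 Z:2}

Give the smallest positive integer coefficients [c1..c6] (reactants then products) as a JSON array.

B: 3·6+4·8 = 50 | 1·2+6·0+5·0+6·8 = 50
G: 3·7+4·3 = 33 | 1·3+6·0+5·6+6·0 = 33
J: 3·7+4·0 = 21 | 1·3+6·0+5·0+6·3 = 21
D: 3·5+4·0 = 15 | 1·3+6·1+5·0+6·1 = 15
Z: 3·7+4·5 = 41 | 1·3+6·1+5·4+6·2 = 41
gcd(3,4,1,6,5,6) = 1

Coefficients: [3, 4, 1, 6, 5, 6]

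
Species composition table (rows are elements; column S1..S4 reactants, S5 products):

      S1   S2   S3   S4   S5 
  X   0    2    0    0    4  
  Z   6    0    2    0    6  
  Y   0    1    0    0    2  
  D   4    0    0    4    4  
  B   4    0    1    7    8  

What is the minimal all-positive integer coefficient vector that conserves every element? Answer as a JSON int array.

Coefficients: [1, 6, 6, 2, 3]

X: 1·0+6·2+6·0+2·0 = 12 | 3·4 = 12
Z: 1·6+6·0+6·2+2·0 = 18 | 3·6 = 18
Y: 1·0+6·1+6·0+2·0 = 6 | 3·2 = 6
D: 1·4+6·0+6·0+2·4 = 12 | 3·4 = 12
B: 1·4+6·0+6·1+2·7 = 24 | 3·8 = 24
gcd(1,6,6,2,3) = 1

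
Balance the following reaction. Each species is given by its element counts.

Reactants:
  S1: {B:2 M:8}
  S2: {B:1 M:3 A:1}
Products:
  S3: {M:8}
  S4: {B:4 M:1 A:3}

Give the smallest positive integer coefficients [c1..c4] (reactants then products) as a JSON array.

Coefficients: [1, 6, 3, 2]

B: 1·2+6·1 = 8 | 3·0+2·4 = 8
M: 1·8+6·3 = 26 | 3·8+2·1 = 26
A: 1·0+6·1 = 6 | 3·0+2·3 = 6
gcd(1,6,3,2) = 1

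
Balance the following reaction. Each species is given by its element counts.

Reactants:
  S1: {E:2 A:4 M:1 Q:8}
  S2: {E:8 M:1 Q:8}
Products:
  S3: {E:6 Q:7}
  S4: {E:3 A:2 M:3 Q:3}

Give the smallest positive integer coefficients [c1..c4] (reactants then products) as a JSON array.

Coefficients: [1, 5, 6, 2]

E: 1·2+5·8 = 42 | 6·6+2·3 = 42
A: 1·4+5·0 = 4 | 6·0+2·2 = 4
M: 1·1+5·1 = 6 | 6·0+2·3 = 6
Q: 1·8+5·8 = 48 | 6·7+2·3 = 48
gcd(1,5,6,2) = 1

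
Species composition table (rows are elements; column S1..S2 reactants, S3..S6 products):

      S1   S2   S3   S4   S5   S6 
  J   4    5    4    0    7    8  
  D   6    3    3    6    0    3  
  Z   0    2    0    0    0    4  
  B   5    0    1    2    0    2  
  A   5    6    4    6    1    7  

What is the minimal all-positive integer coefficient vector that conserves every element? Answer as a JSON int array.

J: 3·4+6·5 = 42 | 1·4+4·0+2·7+3·8 = 42
D: 3·6+6·3 = 36 | 1·3+4·6+2·0+3·3 = 36
Z: 3·0+6·2 = 12 | 1·0+4·0+2·0+3·4 = 12
B: 3·5+6·0 = 15 | 1·1+4·2+2·0+3·2 = 15
A: 3·5+6·6 = 51 | 1·4+4·6+2·1+3·7 = 51
gcd(3,6,1,4,2,3) = 1

Coefficients: [3, 6, 1, 4, 2, 3]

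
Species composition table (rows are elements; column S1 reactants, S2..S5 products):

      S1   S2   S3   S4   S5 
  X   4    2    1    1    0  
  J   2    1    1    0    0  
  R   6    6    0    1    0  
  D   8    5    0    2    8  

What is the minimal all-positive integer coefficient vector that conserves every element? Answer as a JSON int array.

X: 5·4 = 20 | 4·2+6·1+6·1+1·0 = 20
J: 5·2 = 10 | 4·1+6·1+6·0+1·0 = 10
R: 5·6 = 30 | 4·6+6·0+6·1+1·0 = 30
D: 5·8 = 40 | 4·5+6·0+6·2+1·8 = 40
gcd(5,4,6,6,1) = 1

Coefficients: [5, 4, 6, 6, 1]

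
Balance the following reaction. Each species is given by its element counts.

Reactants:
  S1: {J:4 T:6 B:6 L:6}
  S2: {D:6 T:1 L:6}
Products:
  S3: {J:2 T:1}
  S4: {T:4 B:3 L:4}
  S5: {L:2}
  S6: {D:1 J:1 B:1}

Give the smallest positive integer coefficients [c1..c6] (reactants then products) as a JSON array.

D: 3·0+1·6 = 6 | 3·0+4·0+4·0+6·1 = 6
J: 3·4+1·0 = 12 | 3·2+4·0+4·0+6·1 = 12
T: 3·6+1·1 = 19 | 3·1+4·4+4·0+6·0 = 19
B: 3·6+1·0 = 18 | 3·0+4·3+4·0+6·1 = 18
L: 3·6+1·6 = 24 | 3·0+4·4+4·2+6·0 = 24
gcd(3,1,3,4,4,6) = 1

Coefficients: [3, 1, 3, 4, 4, 6]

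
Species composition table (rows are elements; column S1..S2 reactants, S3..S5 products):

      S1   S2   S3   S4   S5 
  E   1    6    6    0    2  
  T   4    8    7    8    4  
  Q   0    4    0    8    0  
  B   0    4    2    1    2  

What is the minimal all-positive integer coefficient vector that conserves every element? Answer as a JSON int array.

Coefficients: [6, 4, 4, 2, 3]

E: 6·1+4·6 = 30 | 4·6+2·0+3·2 = 30
T: 6·4+4·8 = 56 | 4·7+2·8+3·4 = 56
Q: 6·0+4·4 = 16 | 4·0+2·8+3·0 = 16
B: 6·0+4·4 = 16 | 4·2+2·1+3·2 = 16
gcd(6,4,4,2,3) = 1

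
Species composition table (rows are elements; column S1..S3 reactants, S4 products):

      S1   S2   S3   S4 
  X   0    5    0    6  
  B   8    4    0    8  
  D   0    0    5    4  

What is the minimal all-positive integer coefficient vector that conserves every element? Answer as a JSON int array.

X: 2·0+6·5+4·0 = 30 | 5·6 = 30
B: 2·8+6·4+4·0 = 40 | 5·8 = 40
D: 2·0+6·0+4·5 = 20 | 5·4 = 20
gcd(2,6,4,5) = 1

Coefficients: [2, 6, 4, 5]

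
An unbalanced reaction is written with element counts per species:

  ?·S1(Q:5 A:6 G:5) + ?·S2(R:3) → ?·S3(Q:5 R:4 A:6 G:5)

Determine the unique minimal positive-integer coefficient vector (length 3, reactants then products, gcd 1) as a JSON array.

Coefficients: [3, 4, 3]

Q: 3·5+4·0 = 15 | 3·5 = 15
R: 3·0+4·3 = 12 | 3·4 = 12
A: 3·6+4·0 = 18 | 3·6 = 18
G: 3·5+4·0 = 15 | 3·5 = 15
gcd(3,4,3) = 1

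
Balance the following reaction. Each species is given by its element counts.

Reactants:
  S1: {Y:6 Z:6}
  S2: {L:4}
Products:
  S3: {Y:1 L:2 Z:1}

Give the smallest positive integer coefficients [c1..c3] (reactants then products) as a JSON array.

Y: 1·6+3·0 = 6 | 6·1 = 6
L: 1·0+3·4 = 12 | 6·2 = 12
Z: 1·6+3·0 = 6 | 6·1 = 6
gcd(1,3,6) = 1

Coefficients: [1, 3, 6]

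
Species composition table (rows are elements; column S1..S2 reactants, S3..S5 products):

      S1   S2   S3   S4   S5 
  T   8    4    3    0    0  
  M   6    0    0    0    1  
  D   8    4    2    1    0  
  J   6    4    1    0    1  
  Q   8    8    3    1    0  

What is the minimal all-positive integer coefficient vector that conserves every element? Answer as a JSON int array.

Coefficients: [1, 1, 4, 4, 6]

T: 1·8+1·4 = 12 | 4·3+4·0+6·0 = 12
M: 1·6+1·0 = 6 | 4·0+4·0+6·1 = 6
D: 1·8+1·4 = 12 | 4·2+4·1+6·0 = 12
J: 1·6+1·4 = 10 | 4·1+4·0+6·1 = 10
Q: 1·8+1·8 = 16 | 4·3+4·1+6·0 = 16
gcd(1,1,4,4,6) = 1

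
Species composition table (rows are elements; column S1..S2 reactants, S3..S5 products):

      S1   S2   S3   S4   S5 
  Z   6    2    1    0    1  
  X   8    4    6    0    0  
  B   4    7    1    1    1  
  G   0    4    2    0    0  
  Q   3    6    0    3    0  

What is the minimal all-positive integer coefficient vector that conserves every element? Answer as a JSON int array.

Z: 1·6+1·2 = 8 | 2·1+3·0+6·1 = 8
X: 1·8+1·4 = 12 | 2·6+3·0+6·0 = 12
B: 1·4+1·7 = 11 | 2·1+3·1+6·1 = 11
G: 1·0+1·4 = 4 | 2·2+3·0+6·0 = 4
Q: 1·3+1·6 = 9 | 2·0+3·3+6·0 = 9
gcd(1,1,2,3,6) = 1

Coefficients: [1, 1, 2, 3, 6]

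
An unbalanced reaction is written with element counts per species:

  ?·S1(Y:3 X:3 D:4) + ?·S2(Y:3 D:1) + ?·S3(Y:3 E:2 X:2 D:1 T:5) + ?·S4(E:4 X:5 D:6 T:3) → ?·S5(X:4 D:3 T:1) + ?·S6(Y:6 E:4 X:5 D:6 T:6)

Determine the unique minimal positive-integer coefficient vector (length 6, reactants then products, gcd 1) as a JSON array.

Y: 5·3+1·3+6·3+3·0 = 36 | 3·0+6·6 = 36
E: 5·0+1·0+6·2+3·4 = 24 | 3·0+6·4 = 24
X: 5·3+1·0+6·2+3·5 = 42 | 3·4+6·5 = 42
D: 5·4+1·1+6·1+3·6 = 45 | 3·3+6·6 = 45
T: 5·0+1·0+6·5+3·3 = 39 | 3·1+6·6 = 39
gcd(5,1,6,3,3,6) = 1

Coefficients: [5, 1, 6, 3, 3, 6]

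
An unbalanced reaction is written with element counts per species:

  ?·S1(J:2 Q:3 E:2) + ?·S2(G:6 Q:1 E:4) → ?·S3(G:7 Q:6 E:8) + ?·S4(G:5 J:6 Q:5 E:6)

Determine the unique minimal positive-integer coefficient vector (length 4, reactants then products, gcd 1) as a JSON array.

G: 3·0+2·6 = 12 | 1·7+1·5 = 12
J: 3·2+2·0 = 6 | 1·0+1·6 = 6
Q: 3·3+2·1 = 11 | 1·6+1·5 = 11
E: 3·2+2·4 = 14 | 1·8+1·6 = 14
gcd(3,2,1,1) = 1

Coefficients: [3, 2, 1, 1]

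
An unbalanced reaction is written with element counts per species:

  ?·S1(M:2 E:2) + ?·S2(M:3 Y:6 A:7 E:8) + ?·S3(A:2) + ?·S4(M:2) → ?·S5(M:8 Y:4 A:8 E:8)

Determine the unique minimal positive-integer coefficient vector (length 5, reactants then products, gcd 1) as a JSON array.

Coefficients: [4, 2, 5, 5, 3]

M: 4·2+2·3+5·0+5·2 = 24 | 3·8 = 24
Y: 4·0+2·6+5·0+5·0 = 12 | 3·4 = 12
A: 4·0+2·7+5·2+5·0 = 24 | 3·8 = 24
E: 4·2+2·8+5·0+5·0 = 24 | 3·8 = 24
gcd(4,2,5,5,3) = 1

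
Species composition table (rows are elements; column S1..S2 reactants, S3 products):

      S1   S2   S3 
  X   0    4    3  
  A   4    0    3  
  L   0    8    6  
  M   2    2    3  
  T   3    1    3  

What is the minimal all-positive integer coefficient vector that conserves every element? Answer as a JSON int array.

X: 3·0+3·4 = 12 | 4·3 = 12
A: 3·4+3·0 = 12 | 4·3 = 12
L: 3·0+3·8 = 24 | 4·6 = 24
M: 3·2+3·2 = 12 | 4·3 = 12
T: 3·3+3·1 = 12 | 4·3 = 12
gcd(3,3,4) = 1

Coefficients: [3, 3, 4]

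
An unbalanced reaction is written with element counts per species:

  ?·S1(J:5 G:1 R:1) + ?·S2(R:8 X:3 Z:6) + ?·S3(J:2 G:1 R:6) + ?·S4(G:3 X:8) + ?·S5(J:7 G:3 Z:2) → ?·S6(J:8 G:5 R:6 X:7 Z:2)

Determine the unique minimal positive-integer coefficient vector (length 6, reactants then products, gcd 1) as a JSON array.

Coefficients: [4, 1, 3, 4, 2, 5]

J: 4·5+1·0+3·2+4·0+2·7 = 40 | 5·8 = 40
G: 4·1+1·0+3·1+4·3+2·3 = 25 | 5·5 = 25
R: 4·1+1·8+3·6+4·0+2·0 = 30 | 5·6 = 30
X: 4·0+1·3+3·0+4·8+2·0 = 35 | 5·7 = 35
Z: 4·0+1·6+3·0+4·0+2·2 = 10 | 5·2 = 10
gcd(4,1,3,4,2,5) = 1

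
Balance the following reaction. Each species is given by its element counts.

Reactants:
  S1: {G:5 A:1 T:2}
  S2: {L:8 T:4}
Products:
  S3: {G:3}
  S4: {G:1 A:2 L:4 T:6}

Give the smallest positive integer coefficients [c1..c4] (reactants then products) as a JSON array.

G: 4·5+1·0 = 20 | 6·3+2·1 = 20
A: 4·1+1·0 = 4 | 6·0+2·2 = 4
L: 4·0+1·8 = 8 | 6·0+2·4 = 8
T: 4·2+1·4 = 12 | 6·0+2·6 = 12
gcd(4,1,6,2) = 1

Coefficients: [4, 1, 6, 2]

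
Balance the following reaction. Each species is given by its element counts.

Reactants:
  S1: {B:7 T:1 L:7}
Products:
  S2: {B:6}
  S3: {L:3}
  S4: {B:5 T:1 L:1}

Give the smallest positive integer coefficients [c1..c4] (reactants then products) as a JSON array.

B: 3·7 = 21 | 1·6+6·0+3·5 = 21
T: 3·1 = 3 | 1·0+6·0+3·1 = 3
L: 3·7 = 21 | 1·0+6·3+3·1 = 21
gcd(3,1,6,3) = 1

Coefficients: [3, 1, 6, 3]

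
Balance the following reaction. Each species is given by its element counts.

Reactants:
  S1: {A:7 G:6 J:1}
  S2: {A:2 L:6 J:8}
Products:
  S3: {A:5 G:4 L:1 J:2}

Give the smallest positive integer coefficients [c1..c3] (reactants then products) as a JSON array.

A: 4·7+1·2 = 30 | 6·5 = 30
G: 4·6+1·0 = 24 | 6·4 = 24
L: 4·0+1·6 = 6 | 6·1 = 6
J: 4·1+1·8 = 12 | 6·2 = 12
gcd(4,1,6) = 1

Coefficients: [4, 1, 6]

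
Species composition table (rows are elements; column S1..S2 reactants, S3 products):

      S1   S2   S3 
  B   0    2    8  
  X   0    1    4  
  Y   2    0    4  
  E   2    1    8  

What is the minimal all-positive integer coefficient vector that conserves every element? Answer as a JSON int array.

B: 2·0+4·2 = 8 | 1·8 = 8
X: 2·0+4·1 = 4 | 1·4 = 4
Y: 2·2+4·0 = 4 | 1·4 = 4
E: 2·2+4·1 = 8 | 1·8 = 8
gcd(2,4,1) = 1

Coefficients: [2, 4, 1]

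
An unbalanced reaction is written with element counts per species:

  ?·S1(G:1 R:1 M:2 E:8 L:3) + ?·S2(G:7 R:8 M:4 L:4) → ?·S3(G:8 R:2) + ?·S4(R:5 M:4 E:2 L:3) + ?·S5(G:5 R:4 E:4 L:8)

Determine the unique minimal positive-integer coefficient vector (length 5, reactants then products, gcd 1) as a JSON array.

Coefficients: [2, 5, 4, 6, 1]

G: 2·1+5·7 = 37 | 4·8+6·0+1·5 = 37
R: 2·1+5·8 = 42 | 4·2+6·5+1·4 = 42
M: 2·2+5·4 = 24 | 4·0+6·4+1·0 = 24
E: 2·8+5·0 = 16 | 4·0+6·2+1·4 = 16
L: 2·3+5·4 = 26 | 4·0+6·3+1·8 = 26
gcd(2,5,4,6,1) = 1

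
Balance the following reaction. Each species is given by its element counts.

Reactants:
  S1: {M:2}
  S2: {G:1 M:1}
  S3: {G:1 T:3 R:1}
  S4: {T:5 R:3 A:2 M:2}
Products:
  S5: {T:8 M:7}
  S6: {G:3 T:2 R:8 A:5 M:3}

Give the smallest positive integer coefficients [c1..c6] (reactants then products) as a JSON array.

G: 6·0+5·1+1·1+5·0 = 6 | 3·0+2·3 = 6
T: 6·0+5·0+1·3+5·5 = 28 | 3·8+2·2 = 28
R: 6·0+5·0+1·1+5·3 = 16 | 3·0+2·8 = 16
A: 6·0+5·0+1·0+5·2 = 10 | 3·0+2·5 = 10
M: 6·2+5·1+1·0+5·2 = 27 | 3·7+2·3 = 27
gcd(6,5,1,5,3,2) = 1

Coefficients: [6, 5, 1, 5, 3, 2]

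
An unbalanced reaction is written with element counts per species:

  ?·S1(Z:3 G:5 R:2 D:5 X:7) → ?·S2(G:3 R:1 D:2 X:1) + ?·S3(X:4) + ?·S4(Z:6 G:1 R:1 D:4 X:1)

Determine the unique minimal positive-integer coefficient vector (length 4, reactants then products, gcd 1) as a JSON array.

Coefficients: [4, 6, 5, 2]

Z: 4·3 = 12 | 6·0+5·0+2·6 = 12
G: 4·5 = 20 | 6·3+5·0+2·1 = 20
R: 4·2 = 8 | 6·1+5·0+2·1 = 8
D: 4·5 = 20 | 6·2+5·0+2·4 = 20
X: 4·7 = 28 | 6·1+5·4+2·1 = 28
gcd(4,6,5,2) = 1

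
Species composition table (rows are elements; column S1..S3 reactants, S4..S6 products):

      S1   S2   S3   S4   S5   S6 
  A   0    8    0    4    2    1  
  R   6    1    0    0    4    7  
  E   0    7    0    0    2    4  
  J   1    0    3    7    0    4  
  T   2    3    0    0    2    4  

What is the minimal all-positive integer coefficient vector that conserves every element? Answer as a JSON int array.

Coefficients: [4, 2, 6, 2, 3, 2]

A: 4·0+2·8+6·0 = 16 | 2·4+3·2+2·1 = 16
R: 4·6+2·1+6·0 = 26 | 2·0+3·4+2·7 = 26
E: 4·0+2·7+6·0 = 14 | 2·0+3·2+2·4 = 14
J: 4·1+2·0+6·3 = 22 | 2·7+3·0+2·4 = 22
T: 4·2+2·3+6·0 = 14 | 2·0+3·2+2·4 = 14
gcd(4,2,6,2,3,2) = 1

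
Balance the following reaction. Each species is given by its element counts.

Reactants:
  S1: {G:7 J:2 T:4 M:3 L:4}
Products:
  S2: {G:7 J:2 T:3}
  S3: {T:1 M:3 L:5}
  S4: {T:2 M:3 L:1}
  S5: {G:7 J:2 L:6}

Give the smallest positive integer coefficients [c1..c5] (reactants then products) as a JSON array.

G: 6·7 = 42 | 5·7+3·0+3·0+1·7 = 42
J: 6·2 = 12 | 5·2+3·0+3·0+1·2 = 12
T: 6·4 = 24 | 5·3+3·1+3·2+1·0 = 24
M: 6·3 = 18 | 5·0+3·3+3·3+1·0 = 18
L: 6·4 = 24 | 5·0+3·5+3·1+1·6 = 24
gcd(6,5,3,3,1) = 1

Coefficients: [6, 5, 3, 3, 1]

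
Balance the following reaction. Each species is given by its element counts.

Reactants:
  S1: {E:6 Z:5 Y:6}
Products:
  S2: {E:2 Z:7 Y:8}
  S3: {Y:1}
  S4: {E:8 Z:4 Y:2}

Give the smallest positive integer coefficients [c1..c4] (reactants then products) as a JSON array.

Coefficients: [3, 1, 6, 2]

E: 3·6 = 18 | 1·2+6·0+2·8 = 18
Z: 3·5 = 15 | 1·7+6·0+2·4 = 15
Y: 3·6 = 18 | 1·8+6·1+2·2 = 18
gcd(3,1,6,2) = 1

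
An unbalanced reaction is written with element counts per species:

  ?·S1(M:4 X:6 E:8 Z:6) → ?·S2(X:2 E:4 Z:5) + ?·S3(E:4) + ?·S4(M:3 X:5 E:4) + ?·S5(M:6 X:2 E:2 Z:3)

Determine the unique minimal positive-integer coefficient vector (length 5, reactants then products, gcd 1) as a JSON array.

M: 6·4 = 24 | 6·0+1·0+4·3+2·6 = 24
X: 6·6 = 36 | 6·2+1·0+4·5+2·2 = 36
E: 6·8 = 48 | 6·4+1·4+4·4+2·2 = 48
Z: 6·6 = 36 | 6·5+1·0+4·0+2·3 = 36
gcd(6,6,1,4,2) = 1

Coefficients: [6, 6, 1, 4, 2]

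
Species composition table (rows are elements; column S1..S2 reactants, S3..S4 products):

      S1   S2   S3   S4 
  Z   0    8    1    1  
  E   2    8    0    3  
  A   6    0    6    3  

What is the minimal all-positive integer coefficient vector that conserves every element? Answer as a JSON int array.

Z: 5·0+1·8 = 8 | 2·1+6·1 = 8
E: 5·2+1·8 = 18 | 2·0+6·3 = 18
A: 5·6+1·0 = 30 | 2·6+6·3 = 30
gcd(5,1,2,6) = 1

Coefficients: [5, 1, 2, 6]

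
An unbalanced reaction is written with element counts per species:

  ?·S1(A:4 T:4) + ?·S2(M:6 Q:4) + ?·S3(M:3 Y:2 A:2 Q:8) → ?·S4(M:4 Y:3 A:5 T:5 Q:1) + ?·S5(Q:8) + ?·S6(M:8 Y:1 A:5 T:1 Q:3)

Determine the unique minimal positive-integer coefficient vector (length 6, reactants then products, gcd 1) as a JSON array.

Coefficients: [3, 2, 4, 2, 4, 2]

M: 3·0+2·6+4·3 = 24 | 2·4+4·0+2·8 = 24
Y: 3·0+2·0+4·2 = 8 | 2·3+4·0+2·1 = 8
A: 3·4+2·0+4·2 = 20 | 2·5+4·0+2·5 = 20
T: 3·4+2·0+4·0 = 12 | 2·5+4·0+2·1 = 12
Q: 3·0+2·4+4·8 = 40 | 2·1+4·8+2·3 = 40
gcd(3,2,4,2,4,2) = 1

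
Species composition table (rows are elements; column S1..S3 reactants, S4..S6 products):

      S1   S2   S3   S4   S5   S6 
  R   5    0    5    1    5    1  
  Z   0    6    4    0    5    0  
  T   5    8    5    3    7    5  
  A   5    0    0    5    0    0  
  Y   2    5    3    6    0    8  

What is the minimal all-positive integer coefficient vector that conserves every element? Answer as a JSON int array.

Coefficients: [4, 3, 3, 4, 6, 1]

R: 4·5+3·0+3·5 = 35 | 4·1+6·5+1·1 = 35
Z: 4·0+3·6+3·4 = 30 | 4·0+6·5+1·0 = 30
T: 4·5+3·8+3·5 = 59 | 4·3+6·7+1·5 = 59
A: 4·5+3·0+3·0 = 20 | 4·5+6·0+1·0 = 20
Y: 4·2+3·5+3·3 = 32 | 4·6+6·0+1·8 = 32
gcd(4,3,3,4,6,1) = 1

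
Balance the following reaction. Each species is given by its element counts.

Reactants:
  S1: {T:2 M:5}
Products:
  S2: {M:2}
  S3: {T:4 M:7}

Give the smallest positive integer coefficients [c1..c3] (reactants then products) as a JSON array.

Coefficients: [4, 3, 2]

T: 4·2 = 8 | 3·0+2·4 = 8
M: 4·5 = 20 | 3·2+2·7 = 20
gcd(4,3,2) = 1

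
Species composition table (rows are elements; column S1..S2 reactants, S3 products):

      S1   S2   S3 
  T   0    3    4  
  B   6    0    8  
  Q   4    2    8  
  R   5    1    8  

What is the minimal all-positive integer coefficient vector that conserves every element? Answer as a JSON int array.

T: 4·0+4·3 = 12 | 3·4 = 12
B: 4·6+4·0 = 24 | 3·8 = 24
Q: 4·4+4·2 = 24 | 3·8 = 24
R: 4·5+4·1 = 24 | 3·8 = 24
gcd(4,4,3) = 1

Coefficients: [4, 4, 3]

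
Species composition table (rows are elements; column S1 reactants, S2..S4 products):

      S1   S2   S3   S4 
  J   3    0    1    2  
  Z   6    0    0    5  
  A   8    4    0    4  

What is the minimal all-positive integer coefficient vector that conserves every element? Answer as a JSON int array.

J: 5·3 = 15 | 4·0+3·1+6·2 = 15
Z: 5·6 = 30 | 4·0+3·0+6·5 = 30
A: 5·8 = 40 | 4·4+3·0+6·4 = 40
gcd(5,4,3,6) = 1

Coefficients: [5, 4, 3, 6]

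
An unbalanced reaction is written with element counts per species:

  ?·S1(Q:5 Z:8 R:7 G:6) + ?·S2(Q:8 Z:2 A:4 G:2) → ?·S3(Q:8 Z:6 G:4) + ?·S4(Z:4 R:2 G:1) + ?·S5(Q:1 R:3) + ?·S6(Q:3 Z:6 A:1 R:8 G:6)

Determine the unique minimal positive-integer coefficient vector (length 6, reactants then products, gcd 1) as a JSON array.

Coefficients: [6, 1, 3, 2, 2, 4]

Q: 6·5+1·8 = 38 | 3·8+2·0+2·1+4·3 = 38
Z: 6·8+1·2 = 50 | 3·6+2·4+2·0+4·6 = 50
A: 6·0+1·4 = 4 | 3·0+2·0+2·0+4·1 = 4
R: 6·7+1·0 = 42 | 3·0+2·2+2·3+4·8 = 42
G: 6·6+1·2 = 38 | 3·4+2·1+2·0+4·6 = 38
gcd(6,1,3,2,2,4) = 1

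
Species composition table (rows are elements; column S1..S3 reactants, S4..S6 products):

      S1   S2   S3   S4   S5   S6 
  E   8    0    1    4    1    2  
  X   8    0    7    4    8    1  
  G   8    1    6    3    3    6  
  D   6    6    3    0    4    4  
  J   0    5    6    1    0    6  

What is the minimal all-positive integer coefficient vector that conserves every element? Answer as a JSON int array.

E: 4·8+1·0+6·1 = 38 | 5·4+6·1+6·2 = 38
X: 4·8+1·0+6·7 = 74 | 5·4+6·8+6·1 = 74
G: 4·8+1·1+6·6 = 69 | 5·3+6·3+6·6 = 69
D: 4·6+1·6+6·3 = 48 | 5·0+6·4+6·4 = 48
J: 4·0+1·5+6·6 = 41 | 5·1+6·0+6·6 = 41
gcd(4,1,6,5,6,6) = 1

Coefficients: [4, 1, 6, 5, 6, 6]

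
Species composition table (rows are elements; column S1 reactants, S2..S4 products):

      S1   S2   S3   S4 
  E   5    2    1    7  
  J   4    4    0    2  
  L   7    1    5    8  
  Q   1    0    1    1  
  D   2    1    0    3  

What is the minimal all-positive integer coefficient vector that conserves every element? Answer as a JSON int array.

Coefficients: [5, 4, 3, 2]

E: 5·5 = 25 | 4·2+3·1+2·7 = 25
J: 5·4 = 20 | 4·4+3·0+2·2 = 20
L: 5·7 = 35 | 4·1+3·5+2·8 = 35
Q: 5·1 = 5 | 4·0+3·1+2·1 = 5
D: 5·2 = 10 | 4·1+3·0+2·3 = 10
gcd(5,4,3,2) = 1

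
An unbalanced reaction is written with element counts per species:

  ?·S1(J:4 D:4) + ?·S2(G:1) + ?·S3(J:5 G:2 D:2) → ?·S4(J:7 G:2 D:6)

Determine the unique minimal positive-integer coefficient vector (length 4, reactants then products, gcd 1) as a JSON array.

Coefficients: [4, 4, 1, 3]

J: 4·4+4·0+1·5 = 21 | 3·7 = 21
G: 4·0+4·1+1·2 = 6 | 3·2 = 6
D: 4·4+4·0+1·2 = 18 | 3·6 = 18
gcd(4,4,1,3) = 1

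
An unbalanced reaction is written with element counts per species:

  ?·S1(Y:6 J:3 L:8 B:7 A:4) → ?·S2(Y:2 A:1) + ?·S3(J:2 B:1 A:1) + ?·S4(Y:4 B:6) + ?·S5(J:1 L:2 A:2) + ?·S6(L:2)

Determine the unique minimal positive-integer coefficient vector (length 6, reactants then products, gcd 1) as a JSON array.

Coefficients: [1, 1, 1, 1, 1, 3]

Y: 1·6 = 6 | 1·2+1·0+1·4+1·0+3·0 = 6
J: 1·3 = 3 | 1·0+1·2+1·0+1·1+3·0 = 3
L: 1·8 = 8 | 1·0+1·0+1·0+1·2+3·2 = 8
B: 1·7 = 7 | 1·0+1·1+1·6+1·0+3·0 = 7
A: 1·4 = 4 | 1·1+1·1+1·0+1·2+3·0 = 4
gcd(1,1,1,1,1,3) = 1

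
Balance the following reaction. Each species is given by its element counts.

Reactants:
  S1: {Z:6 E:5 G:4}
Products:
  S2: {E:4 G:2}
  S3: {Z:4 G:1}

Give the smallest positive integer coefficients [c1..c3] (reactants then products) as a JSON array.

Z: 4·6 = 24 | 5·0+6·4 = 24
E: 4·5 = 20 | 5·4+6·0 = 20
G: 4·4 = 16 | 5·2+6·1 = 16
gcd(4,5,6) = 1

Coefficients: [4, 5, 6]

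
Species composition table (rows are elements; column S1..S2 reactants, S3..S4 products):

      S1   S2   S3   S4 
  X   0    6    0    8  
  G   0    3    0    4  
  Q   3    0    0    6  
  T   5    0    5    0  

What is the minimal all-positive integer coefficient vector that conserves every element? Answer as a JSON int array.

X: 6·0+4·6 = 24 | 6·0+3·8 = 24
G: 6·0+4·3 = 12 | 6·0+3·4 = 12
Q: 6·3+4·0 = 18 | 6·0+3·6 = 18
T: 6·5+4·0 = 30 | 6·5+3·0 = 30
gcd(6,4,6,3) = 1

Coefficients: [6, 4, 6, 3]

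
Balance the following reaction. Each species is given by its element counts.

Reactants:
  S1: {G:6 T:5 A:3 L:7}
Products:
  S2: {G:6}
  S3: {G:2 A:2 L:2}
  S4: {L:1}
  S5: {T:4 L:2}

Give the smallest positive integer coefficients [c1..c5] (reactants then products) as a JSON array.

Coefficients: [4, 2, 6, 6, 5]

G: 4·6 = 24 | 2·6+6·2+6·0+5·0 = 24
T: 4·5 = 20 | 2·0+6·0+6·0+5·4 = 20
A: 4·3 = 12 | 2·0+6·2+6·0+5·0 = 12
L: 4·7 = 28 | 2·0+6·2+6·1+5·2 = 28
gcd(4,2,6,6,5) = 1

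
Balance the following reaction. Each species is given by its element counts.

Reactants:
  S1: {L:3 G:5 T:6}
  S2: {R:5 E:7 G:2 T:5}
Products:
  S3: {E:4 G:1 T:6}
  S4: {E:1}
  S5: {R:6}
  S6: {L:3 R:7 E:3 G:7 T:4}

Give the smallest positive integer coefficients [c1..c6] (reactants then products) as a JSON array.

L: 2·3+4·0 = 6 | 4·0+6·0+1·0+2·3 = 6
R: 2·0+4·5 = 20 | 4·0+6·0+1·6+2·7 = 20
E: 2·0+4·7 = 28 | 4·4+6·1+1·0+2·3 = 28
G: 2·5+4·2 = 18 | 4·1+6·0+1·0+2·7 = 18
T: 2·6+4·5 = 32 | 4·6+6·0+1·0+2·4 = 32
gcd(2,4,4,6,1,2) = 1

Coefficients: [2, 4, 4, 6, 1, 2]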